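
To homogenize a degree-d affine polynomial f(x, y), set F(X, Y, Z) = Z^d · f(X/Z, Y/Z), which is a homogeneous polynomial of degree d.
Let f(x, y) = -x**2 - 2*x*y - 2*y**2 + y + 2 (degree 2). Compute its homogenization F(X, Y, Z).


F(X, Y, Z) = -X**2 - 2*X*Y - 2*Y**2 + Y*Z + 2*Z**2

deg(f) = 2.
Substitute x = X/Z, y = Y/Z into f, then multiply by Z^2.
  monomial -1·x^2·y^0 ↦ -1·X^2·Y^0·Z^0.
  monomial -2·x^1·y^1 ↦ -2·X^1·Y^1·Z^0.
  monomial -2·x^0·y^2 ↦ -2·X^0·Y^2·Z^0.
  monomial 1·x^0·y^1 ↦ 1·X^0·Y^1·Z^1.
  monomial 2·x^0·y^0 ↦ 2·X^0·Y^0·Z^2.
Collecting: F(X, Y, Z) = -X**2 - 2*X*Y - 2*Y**2 + Y*Z + 2*Z**2.


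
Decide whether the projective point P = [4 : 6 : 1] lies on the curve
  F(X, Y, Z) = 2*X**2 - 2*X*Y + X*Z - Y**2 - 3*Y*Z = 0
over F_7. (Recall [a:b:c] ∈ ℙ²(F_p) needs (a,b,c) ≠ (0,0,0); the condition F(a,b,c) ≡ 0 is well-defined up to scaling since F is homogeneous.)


F(4,6,1) ≡ 4 (mod 7); P is NOT on the curve.

Evaluate F(4, 6, 1) term-by-term (mod 7).
  2*X**2 ↦ 2·16·1·1 = 32
  -2*X*Y ↦ -2·4·6·1 = -48
  X*Z ↦ 1·4·1·1 = 4
  -Y**2 ↦ -1·1·36·1 = -36
  -3*Y*Z ↦ -3·1·6·1 = -18
Sum: F(4, 6, 1) = (32) + (-48) + (4) + (-36) + (-18) = -66.
Reducing mod 7: -66 ≡ 4 (mod 7).
Since F(a, b, c) ≡ 4 ≠ 0 (mod 7), P does NOT lie on the curve.


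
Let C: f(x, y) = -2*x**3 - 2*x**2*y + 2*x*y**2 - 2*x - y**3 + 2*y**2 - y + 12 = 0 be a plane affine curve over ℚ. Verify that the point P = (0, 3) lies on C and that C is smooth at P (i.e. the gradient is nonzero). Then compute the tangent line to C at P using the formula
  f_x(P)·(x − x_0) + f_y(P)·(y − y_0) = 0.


Tangent line at P: 16*x - 16*y + 48 = 0.

Step 1: f(0, 3) = 0, so P lies on C.
Step 2: partial derivatives
  f_x(x, y) = -6*x**2 - 4*x*y + 2*y**2 - 2, f_y(x, y) = -2*x**2 + 4*x*y - 3*y**2 + 4*y - 1.
  f_x(P) = 16, f_y(P) = -16 (gradient nonzero, so P is smooth).
Step 3: tangent line at P: 16·(x − 0) + -16·(y − 3) = 0.
Expanding: 16*x - 16*y + 48 = 0.


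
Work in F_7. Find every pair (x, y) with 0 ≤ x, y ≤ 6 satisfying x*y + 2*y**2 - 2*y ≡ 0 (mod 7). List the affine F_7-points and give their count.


Affine F_7-points: {(0, 0), (0, 1), (1, 0), (1, 4), (2, 0), (3, 0), (3, 3), (4, 0), (4, 6), (5, 0), (5, 2), (6, 0), (6, 5)}; count = 13.

For each of the 49 pairs (x, y) ∈ F_7², evaluate f(x, y) mod 7. Record the zeros.
  x = 0: [0↦0, 1↦0, 2↦4, 3↦5, 4↦3, 5↦5, 6↦4]  zeros at y ∈ {0, 1}
  x = 1: [0↦0, 1↦1, 2↦6, 3↦1, 4↦0, 5↦3, 6↦3]  zeros at y ∈ {0, 4}
  x = 2: [0↦0, 1↦2, 2↦1, 3↦4, 4↦4, 5↦1, 6↦2]  zeros at y ∈ {0}
  x = 3: [0↦0, 1↦3, 2↦3, 3↦0, 4↦1, 5↦6, 6↦1]  zeros at y ∈ {0, 3}
  x = 4: [0↦0, 1↦4, 2↦5, 3↦3, 4↦5, 5↦4, 6↦0]  zeros at y ∈ {0, 6}
  x = 5: [0↦0, 1↦5, 2↦0, 3↦6, 4↦2, 5↦2, 6↦6]  zeros at y ∈ {0, 2}
  x = 6: [0↦0, 1↦6, 2↦2, 3↦2, 4↦6, 5↦0, 6↦5]  zeros at y ∈ {0, 5}
Collecting zeros: affine points = {(0, 0), (0, 1), (1, 0), (1, 4), (2, 0), (3, 0), (3, 3), (4, 0), (4, 6), (5, 0), (5, 2), (6, 0), (6, 5)}.
Total count |C(F_7)_aff| = 13.


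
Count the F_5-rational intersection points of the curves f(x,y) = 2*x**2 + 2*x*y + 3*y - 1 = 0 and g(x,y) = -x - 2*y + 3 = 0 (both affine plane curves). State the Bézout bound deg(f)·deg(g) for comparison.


Common zeros: ∅; count = 0; Bézout bound = 2.

deg(f) = 2, deg(g) = 1, so Bézout bound = 2.
Scan x ∈ F_5. For each x, list the y ∈ F_5 with f(x, y) ≡ 0 and those with g(x, y) ≡ 0 (mod 5); the common zeros in that column are the intersection.
  x = 0: f ≡ 0 at y ∈ {2}; g ≡ 0 at y ∈ {4}; common: ∅.
  x = 1: f ≡ 0 at y ∈ ∅; g ≡ 0 at y ∈ {1}; common: ∅.
  x = 2: f ≡ 0 at y ∈ {4}; g ≡ 0 at y ∈ {3}; common: ∅.
  x = 3: f ≡ 0 at y ∈ {2}; g ≡ 0 at y ∈ {0}; common: ∅.
  x = 4: f ≡ 0 at y ∈ {4}; g ≡ 0 at y ∈ {2}; common: ∅.
Collecting: common zeros = ∅, so the count is 0.
Comparison with the Bézout bound: 0 ≤ 2 = deg(f)·deg(g), as expected for curves with no common component (the affine F_5-count falls short of the bound because intersections may lie at infinity, over extension fields, or carry multiplicity).


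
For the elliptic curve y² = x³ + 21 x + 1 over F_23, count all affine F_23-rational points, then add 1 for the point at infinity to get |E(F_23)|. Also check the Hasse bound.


Affine points = {(0, 1), (0, 22), (1, 0), (5, 1), (5, 22), (7, 10), (7, 13), (12, 7), (12, 16), (14, 7), (14, 16), (17, 2), (17, 21), (18, 1), (18, 22), (20, 7), (20, 16), (22, 5), (22, 18)}; affine count = 19; |E(F_23)| = 20.

Discriminant check: Δ ∝ 4a³ + 27b² = 4·21³ + 27·1² = 4·9261 + 27·1 ≡ 18 (mod 23). Nonzero ⇒ E is nonsingular.
For each x ∈ F_23, compute rhs = x³ + 21·x + 1 mod 23, then count y ∈ F_23 with y² ≡ rhs.
  x = 0: rhs = 1, matching y values: 1, 22 (2 points).
  x = 1: rhs = 0, matching y values: 0 (1 points).
  x = 2: rhs = 5, matching y values: none (0 points).
  x = 3: rhs = 22, matching y values: none (0 points).
  x = 4: rhs = 11, matching y values: none (0 points).
  x = 5: rhs = 1, matching y values: 1, 22 (2 points).
  x = 6: rhs = 21, matching y values: none (0 points).
  x = 7: rhs = 8, matching y values: 10, 13 (2 points).
  x = 8: rhs = 14, matching y values: none (0 points).
  x = 9: rhs = 22, matching y values: none (0 points).
  x = 10: rhs = 15, matching y values: none (0 points).
  x = 11: rhs = 22, matching y values: none (0 points).
  x = 12: rhs = 3, matching y values: 7, 16 (2 points).
  x = 13: rhs = 10, matching y values: none (0 points).
  x = 14: rhs = 3, matching y values: 7, 16 (2 points).
  x = 15: rhs = 11, matching y values: none (0 points).
  x = 16: rhs = 17, matching y values: none (0 points).
  x = 17: rhs = 4, matching y values: 2, 21 (2 points).
  x = 18: rhs = 1, matching y values: 1, 22 (2 points).
  x = 19: rhs = 14, matching y values: none (0 points).
  x = 20: rhs = 3, matching y values: 7, 16 (2 points).
  x = 21: rhs = 20, matching y values: none (0 points).
  x = 22: rhs = 2, matching y values: 5, 18 (2 points).
Total affine count: 19.
Full point count |E(F_23)| = 19 + 1 = 20.
Hasse bound: |20 − (23+1)| = |-4| = 4 ≤ 2√23 ≈ 9.5917 ✓.


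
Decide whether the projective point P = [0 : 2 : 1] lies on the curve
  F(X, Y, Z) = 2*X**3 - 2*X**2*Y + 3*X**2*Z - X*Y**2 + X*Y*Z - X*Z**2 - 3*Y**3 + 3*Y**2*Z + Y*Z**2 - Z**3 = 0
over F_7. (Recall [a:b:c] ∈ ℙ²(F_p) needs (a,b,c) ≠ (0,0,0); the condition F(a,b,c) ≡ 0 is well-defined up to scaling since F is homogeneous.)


F(0,2,1) ≡ 3 (mod 7); P is NOT on the curve.

Evaluate F(0, 2, 1) term-by-term (mod 7).
  2*X**3 ↦ 2·0·1·1 = 0
  -2*X**2*Y ↦ -2·0·2·1 = 0
  3*X**2*Z ↦ 3·0·1·1 = 0
  -X*Y**2 ↦ -1·0·4·1 = 0
  X*Y*Z ↦ 1·0·2·1 = 0
  -X*Z**2 ↦ -1·0·1·1 = 0
  -3*Y**3 ↦ -3·1·8·1 = -24
  3*Y**2*Z ↦ 3·1·4·1 = 12
  Y*Z**2 ↦ 1·1·2·1 = 2
  -Z**3 ↦ -1·1·1·1 = -1
Sum: F(0, 2, 1) = (0) + (0) + (0) + (0) + (0) + (0) + (-24) + (12) + (2) + (-1) = -11.
Reducing mod 7: -11 ≡ 3 (mod 7).
Since F(a, b, c) ≡ 3 ≠ 0 (mod 7), P does NOT lie on the curve.


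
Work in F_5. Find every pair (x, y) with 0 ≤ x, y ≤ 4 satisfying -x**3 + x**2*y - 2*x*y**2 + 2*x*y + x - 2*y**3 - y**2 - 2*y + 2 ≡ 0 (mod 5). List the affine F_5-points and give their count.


Affine F_5-points: {(0, 4), (1, 4), (2, 1), (2, 3), (3, 2), (3, 3), (3, 4)}; count = 7.

For each of the 25 pairs (x, y) ∈ F_5², evaluate f(x, y) mod 5. Record the zeros.
  x = 0: [0↦2, 1↦2, 2↦3, 3↦3, 4↦0]  zeros at y ∈ {4}
  x = 1: [0↦2, 1↦3, 2↦1, 3↦4, 4↦0]  zeros at y ∈ {4}
  x = 2: [0↦1, 1↦0, 2↦2, 3↦0, 4↦2]  zeros at y ∈ {1, 3}
  x = 3: [0↦3, 1↦2, 2↦0, 3↦0, 4↦0]  zeros at y ∈ {2, 3, 4}
  x = 4: [0↦2, 1↦3, 2↦4, 3↦3, 4↦3]  zeros at y ∈ ∅
Collecting zeros: affine points = {(0, 4), (1, 4), (2, 1), (2, 3), (3, 2), (3, 3), (3, 4)}.
Total count |C(F_5)_aff| = 7.


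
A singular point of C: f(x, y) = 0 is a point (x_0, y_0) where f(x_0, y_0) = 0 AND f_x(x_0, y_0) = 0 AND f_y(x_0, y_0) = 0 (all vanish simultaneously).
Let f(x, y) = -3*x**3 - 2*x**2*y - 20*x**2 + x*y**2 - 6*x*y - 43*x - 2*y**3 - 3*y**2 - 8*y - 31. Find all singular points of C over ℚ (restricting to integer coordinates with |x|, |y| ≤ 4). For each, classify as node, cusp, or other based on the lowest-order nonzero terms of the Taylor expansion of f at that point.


Singular points: {(-2, -1)}; classification: cusp.

Compute partial derivatives:
  f_x = -9*x**2 - 4*x*y - 40*x + y**2 - 6*y - 43.
  f_y = -2*x**2 + 2*x*y - 6*x - 6*y**2 - 6*y - 8.
Scan x_0 ∈ {−4, ..., 4}. For each x_0, f_y(x_0, y) is a polynomial in y; find its integer roots y ∈ {−4, ..., 4}, then test f_x and f at those candidates.
  x = -4: f_y(-4, y) = -6*y**2 - 14*y - 16; no integer root y with |y| ≤ 4.
  x = -3: f_y(-3, y) = -6*y**2 - 12*y - 8; no integer root y with |y| ≤ 4.
  x = -2: f_y(-2, y) = -6*y**2 - 10*y - 4; vanishes at y ∈ {-1}. (-2, -1): f_x = 0, f = 0 — SINGULAR.
  x = -1: f_y(-1, y) = -6*y**2 - 8*y - 4; no integer root y with |y| ≤ 4.
  x = 0: f_y(0, y) = -6*y**2 - 6*y - 8; no integer root y with |y| ≤ 4.
  x = 1: f_y(1, y) = -6*y**2 - 4*y - 16; no integer root y with |y| ≤ 4.
  x = 2: f_y(2, y) = -6*y**2 - 2*y - 28; no integer root y with |y| ≤ 4.
  x = 3: f_y(3, y) = -6*y**2 - 44; no integer root y with |y| ≤ 4.
  x = 4: f_y(4, y) = -6*y**2 + 2*y - 64; no integer root y with |y| ≤ 4.
Only singular point on the grid: (-2, -1).
Classify: substitute x = -2 + u, y = -1 + v and expand: f = -3*u**3 - 2*u**2*v + u*v**2 - 2*v**3 + v**2.
No constant or linear terms (consistent with a singular point). Quadratic part: v**2. Cubic part: -3*u**3 - 2*u**2*v + u*v**2 - 2*v**3.
The quadratic part v**2 is a perfect square, so there is a single (double) tangent line v = 0, i.e. y = -1. Restricting the cubic part to that line (v = 0) leaves -3*u**3 ≠ 0, so f is not divisible by v and the branch is v² ≈ 3*u**3 to lowest order — this is a cusp.
Classification: cusp.


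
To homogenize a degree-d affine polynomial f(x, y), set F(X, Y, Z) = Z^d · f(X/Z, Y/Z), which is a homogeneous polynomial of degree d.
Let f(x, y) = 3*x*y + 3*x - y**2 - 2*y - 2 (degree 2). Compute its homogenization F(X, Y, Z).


F(X, Y, Z) = 3*X*Y + 3*X*Z - Y**2 - 2*Y*Z - 2*Z**2

deg(f) = 2.
Substitute x = X/Z, y = Y/Z into f, then multiply by Z^2.
  monomial 3·x^1·y^1 ↦ 3·X^1·Y^1·Z^0.
  monomial 3·x^1·y^0 ↦ 3·X^1·Y^0·Z^1.
  monomial -1·x^0·y^2 ↦ -1·X^0·Y^2·Z^0.
  monomial -2·x^0·y^1 ↦ -2·X^0·Y^1·Z^1.
  monomial -2·x^0·y^0 ↦ -2·X^0·Y^0·Z^2.
Collecting: F(X, Y, Z) = 3*X*Y + 3*X*Z - Y**2 - 2*Y*Z - 2*Z**2.


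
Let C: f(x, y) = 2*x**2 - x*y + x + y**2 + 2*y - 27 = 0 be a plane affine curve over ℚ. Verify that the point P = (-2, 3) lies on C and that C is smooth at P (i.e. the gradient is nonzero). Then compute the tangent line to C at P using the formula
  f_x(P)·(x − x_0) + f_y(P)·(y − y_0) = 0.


Tangent line at P: -10*x + 10*y - 50 = 0.

Step 1: f(-2, 3) = 0, so P lies on C.
Step 2: partial derivatives
  f_x(x, y) = 4*x - y + 1, f_y(x, y) = -x + 2*y + 2.
  f_x(P) = -10, f_y(P) = 10 (gradient nonzero, so P is smooth).
Step 3: tangent line at P: -10·(x − -2) + 10·(y − 3) = 0.
Expanding: -10*x + 10*y - 50 = 0.


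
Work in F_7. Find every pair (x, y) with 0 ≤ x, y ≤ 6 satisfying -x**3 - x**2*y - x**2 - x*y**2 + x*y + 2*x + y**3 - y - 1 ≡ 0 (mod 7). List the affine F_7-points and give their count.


Affine F_7-points: {(0, 5), (1, 3), (3, 2), (3, 6), (5, 6), (6, 6)}; count = 6.

For each of the 49 pairs (x, y) ∈ F_7², evaluate f(x, y) mod 7. Record the zeros.
  x = 0: [0↦6, 1↦6, 2↦5, 3↦2, 4↦3, 5↦0, 6↦6]  zeros at y ∈ {5}
  x = 1: [0↦6, 1↦5, 2↦1, 3↦0, 4↦1, 5↦3, 6↦5]  zeros at y ∈ {3}
  x = 2: [0↦5, 1↦1, 2↦6, 3↦5, 4↦4, 5↦2, 6↦5]  zeros at y ∈ ∅
  x = 3: [0↦4, 1↦2, 2↦0, 3↦4, 4↦6, 5↦5, 6↦0]  zeros at y ∈ {2, 6}
  x = 4: [0↦4, 1↦2, 2↦5, 3↦5, 4↦1, 5↦6, 6↦5]  zeros at y ∈ ∅
  x = 5: [0↦6, 1↦2, 2↦1, 3↦2, 4↦4, 5↦6, 6↦0]  zeros at y ∈ {6}
  x = 6: [0↦4, 1↦3, 2↦3, 3↦3, 4↦2, 5↦6, 6↦0]  zeros at y ∈ {6}
Collecting zeros: affine points = {(0, 5), (1, 3), (3, 2), (3, 6), (5, 6), (6, 6)}.
Total count |C(F_7)_aff| = 6.


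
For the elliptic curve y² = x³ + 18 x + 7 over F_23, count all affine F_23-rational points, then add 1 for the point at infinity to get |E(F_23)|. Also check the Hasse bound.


Affine points = {(1, 7), (1, 16), (6, 3), (6, 20), (7, 4), (7, 19), (9, 1), (9, 22), (11, 8), (11, 15), (13, 0), (14, 6), (14, 17), (15, 8), (15, 15), (19, 3), (19, 20), (20, 8), (20, 15), (21, 3), (21, 20)}; affine count = 21; |E(F_23)| = 22.

Discriminant check: Δ ∝ 4a³ + 27b² = 4·18³ + 27·7² = 4·5832 + 27·49 ≡ 18 (mod 23). Nonzero ⇒ E is nonsingular.
For each x ∈ F_23, compute rhs = x³ + 18·x + 7 mod 23, then count y ∈ F_23 with y² ≡ rhs.
  x = 0: rhs = 7, matching y values: none (0 points).
  x = 1: rhs = 3, matching y values: 7, 16 (2 points).
  x = 2: rhs = 5, matching y values: none (0 points).
  x = 3: rhs = 19, matching y values: none (0 points).
  x = 4: rhs = 5, matching y values: none (0 points).
  x = 5: rhs = 15, matching y values: none (0 points).
  x = 6: rhs = 9, matching y values: 3, 20 (2 points).
  x = 7: rhs = 16, matching y values: 4, 19 (2 points).
  x = 8: rhs = 19, matching y values: none (0 points).
  x = 9: rhs = 1, matching y values: 1, 22 (2 points).
  x = 10: rhs = 14, matching y values: none (0 points).
  x = 11: rhs = 18, matching y values: 8, 15 (2 points).
  x = 12: rhs = 19, matching y values: none (0 points).
  x = 13: rhs = 0, matching y values: 0 (1 points).
  x = 14: rhs = 13, matching y values: 6, 17 (2 points).
  x = 15: rhs = 18, matching y values: 8, 15 (2 points).
  x = 16: rhs = 21, matching y values: none (0 points).
  x = 17: rhs = 5, matching y values: none (0 points).
  x = 18: rhs = 22, matching y values: none (0 points).
  x = 19: rhs = 9, matching y values: 3, 20 (2 points).
  x = 20: rhs = 18, matching y values: 8, 15 (2 points).
  x = 21: rhs = 9, matching y values: 3, 20 (2 points).
  x = 22: rhs = 11, matching y values: none (0 points).
Total affine count: 21.
Full point count |E(F_23)| = 21 + 1 = 22.
Hasse bound: |22 − (23+1)| = |-2| = 2 ≤ 2√23 ≈ 9.5917 ✓.


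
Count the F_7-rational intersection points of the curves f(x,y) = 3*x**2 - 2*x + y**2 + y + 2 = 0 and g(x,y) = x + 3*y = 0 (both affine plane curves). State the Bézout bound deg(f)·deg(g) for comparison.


Common zeros: ∅; count = 0; Bézout bound = 2.

deg(f) = 2, deg(g) = 1, so Bézout bound = 2.
Scan x ∈ F_7. For each x, list the y ∈ F_7 with f(x, y) ≡ 0 and those with g(x, y) ≡ 0 (mod 7); the common zeros in that column are the intersection.
  x = 0: f ≡ 0 at y ∈ {3}; g ≡ 0 at y ∈ {0}; common: ∅.
  x = 1: f ≡ 0 at y ∈ ∅; g ≡ 0 at y ∈ {2}; common: ∅.
  x = 2: f ≡ 0 at y ∈ ∅; g ≡ 0 at y ∈ {4}; common: ∅.
  x = 3: f ≡ 0 at y ∈ {3}; g ≡ 0 at y ∈ {6}; common: ∅.
  x = 4: f ≡ 0 at y ∈ {0, 6}; g ≡ 0 at y ∈ {1}; common: ∅.
  x = 5: f ≡ 0 at y ∈ ∅; g ≡ 0 at y ∈ {3}; common: ∅.
  x = 6: f ≡ 0 at y ∈ {0, 6}; g ≡ 0 at y ∈ {5}; common: ∅.
Collecting: common zeros = ∅, so the count is 0.
Comparison with the Bézout bound: 0 ≤ 2 = deg(f)·deg(g), as expected for curves with no common component (the affine F_7-count falls short of the bound because intersections may lie at infinity, over extension fields, or carry multiplicity).


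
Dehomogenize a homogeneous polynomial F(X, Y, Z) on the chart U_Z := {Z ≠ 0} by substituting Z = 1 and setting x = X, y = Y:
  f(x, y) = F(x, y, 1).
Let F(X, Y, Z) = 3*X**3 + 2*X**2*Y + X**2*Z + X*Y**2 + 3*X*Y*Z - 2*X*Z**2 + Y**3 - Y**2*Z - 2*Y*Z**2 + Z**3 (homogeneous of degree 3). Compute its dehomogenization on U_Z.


f(x, y) = 3*x**3 + 2*x**2*y + x**2 + x*y**2 + 3*x*y - 2*x + y**3 - y**2 - 2*y + 1

On U_Z we set Z = 1. Each monomial c·X^i·Y^j·Z^k in F becomes c·x^i·y^j·1^k = c·x^i·y^j.
Substituting Z = 1: F(X, Y, 1) = 3*x**3 + 2*x**2*y + x**2 + x*y**2 + 3*x*y - 2*x + y**3 - y**2 - 2*y + 1.
Note: deg(f) ≤ deg(F) = 3; strict inequality happens when F is divisible by Z (lost terms).


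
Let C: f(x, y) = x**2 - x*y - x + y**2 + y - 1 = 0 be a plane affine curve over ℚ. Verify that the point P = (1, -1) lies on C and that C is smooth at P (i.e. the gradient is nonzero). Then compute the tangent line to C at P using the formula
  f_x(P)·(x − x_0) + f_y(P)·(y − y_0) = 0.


Tangent line at P: 2*x - 2*y - 4 = 0.

Step 1: f(1, -1) = 0, so P lies on C.
Step 2: partial derivatives
  f_x(x, y) = 2*x - y - 1, f_y(x, y) = -x + 2*y + 1.
  f_x(P) = 2, f_y(P) = -2 (gradient nonzero, so P is smooth).
Step 3: tangent line at P: 2·(x − 1) + -2·(y − -1) = 0.
Expanding: 2*x - 2*y - 4 = 0.


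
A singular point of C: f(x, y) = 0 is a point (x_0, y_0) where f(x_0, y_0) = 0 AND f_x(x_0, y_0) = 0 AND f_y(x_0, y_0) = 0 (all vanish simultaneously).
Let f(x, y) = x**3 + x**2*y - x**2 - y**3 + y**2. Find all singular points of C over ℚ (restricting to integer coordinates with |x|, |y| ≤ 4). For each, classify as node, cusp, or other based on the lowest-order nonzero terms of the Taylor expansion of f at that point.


Singular points: {(0, 0)}; classification: node.

Compute partial derivatives:
  f_x = 3*x**2 + 2*x*y - 2*x.
  f_y = x**2 - 3*y**2 + 2*y.
Scan x_0 ∈ {−4, ..., 4}. For each x_0, f_y(x_0, y) is a polynomial in y; find its integer roots y ∈ {−4, ..., 4}, then test f_x and f at those candidates.
  x = -4: f_y(-4, y) = -3*y**2 + 2*y + 16; vanishes at y ∈ {-2}. (-4, -2): f_x = 72 ≠ 0.
  x = -3: f_y(-3, y) = -3*y**2 + 2*y + 9; no integer root y with |y| ≤ 4.
  x = -2: f_y(-2, y) = -3*y**2 + 2*y + 4; no integer root y with |y| ≤ 4.
  x = -1: f_y(-1, y) = -3*y**2 + 2*y + 1; vanishes at y ∈ {1}. (-1, 1): f_x = 3 ≠ 0.
  x = 0: f_y(0, y) = -3*y**2 + 2*y; vanishes at y ∈ {0}. (0, 0): f_x = 0, f = 0 — SINGULAR.
  x = 1: f_y(1, y) = -3*y**2 + 2*y + 1; vanishes at y ∈ {1}. (1, 1): f_x = 3 ≠ 0.
  x = 2: f_y(2, y) = -3*y**2 + 2*y + 4; no integer root y with |y| ≤ 4.
  x = 3: f_y(3, y) = -3*y**2 + 2*y + 9; no integer root y with |y| ≤ 4.
  x = 4: f_y(4, y) = -3*y**2 + 2*y + 16; vanishes at y ∈ {-2}. (4, -2): f_x = 24 ≠ 0.
Only singular point on the grid: (0, 0).
Classify: substitute x = 0 + u, y = 0 + v and expand: f = u**3 + u**2*v - u**2 - v**3 + v**2.
No constant or linear terms (consistent with a singular point). Quadratic part: -u**2 + v**2. Cubic part: u**3 + u**2*v - v**3.
The quadratic part v**2 - u**2 = (v − u)(v + u) splits into two distinct linear factors, so there are two distinct tangent lines y − 0 = ±(x − 0) — this is a node (ordinary double point).
Classification: node.


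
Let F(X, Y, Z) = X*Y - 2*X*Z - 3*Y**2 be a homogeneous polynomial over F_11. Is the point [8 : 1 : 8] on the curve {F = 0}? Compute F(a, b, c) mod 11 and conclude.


F(8,1,8) ≡ 9 (mod 11); P is NOT on the curve.

Evaluate F(8, 1, 8) term-by-term (mod 11).
  X*Y ↦ 1·8·1·1 = 8
  -2*X*Z ↦ -2·8·1·8 = -128
  -3*Y**2 ↦ -3·1·1·1 = -3
Sum: F(8, 1, 8) = (8) + (-128) + (-3) = -123.
Reducing mod 11: -123 ≡ 9 (mod 11).
Since F(a, b, c) ≡ 9 ≠ 0 (mod 11), P does NOT lie on the curve.


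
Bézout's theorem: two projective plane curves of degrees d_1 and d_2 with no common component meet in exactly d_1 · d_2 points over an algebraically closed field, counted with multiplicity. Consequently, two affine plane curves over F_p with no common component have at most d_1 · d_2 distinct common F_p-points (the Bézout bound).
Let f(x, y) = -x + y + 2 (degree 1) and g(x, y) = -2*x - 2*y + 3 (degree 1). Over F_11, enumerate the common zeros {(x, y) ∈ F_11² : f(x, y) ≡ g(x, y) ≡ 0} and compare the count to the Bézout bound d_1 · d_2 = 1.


Common zeros: {(10, 8)}; count = 1; Bézout bound = 1.

deg(f) = 1, deg(g) = 1, so Bézout bound = 1.
Scan x ∈ F_11. For each x, list the y ∈ F_11 with f(x, y) ≡ 0 and those with g(x, y) ≡ 0 (mod 11); the common zeros in that column are the intersection.
  x = 0: f ≡ 0 at y ∈ {9}; g ≡ 0 at y ∈ {7}; common: ∅.
  x = 1: f ≡ 0 at y ∈ {10}; g ≡ 0 at y ∈ {6}; common: ∅.
  x = 2: f ≡ 0 at y ∈ {0}; g ≡ 0 at y ∈ {5}; common: ∅.
  x = 3: f ≡ 0 at y ∈ {1}; g ≡ 0 at y ∈ {4}; common: ∅.
  x = 4: f ≡ 0 at y ∈ {2}; g ≡ 0 at y ∈ {3}; common: ∅.
  x = 5: f ≡ 0 at y ∈ {3}; g ≡ 0 at y ∈ {2}; common: ∅.
  x = 6: f ≡ 0 at y ∈ {4}; g ≡ 0 at y ∈ {1}; common: ∅.
  x = 7: f ≡ 0 at y ∈ {5}; g ≡ 0 at y ∈ {0}; common: ∅.
  x = 8: f ≡ 0 at y ∈ {6}; g ≡ 0 at y ∈ {10}; common: ∅.
  x = 9: f ≡ 0 at y ∈ {7}; g ≡ 0 at y ∈ {9}; common: ∅.
  x = 10: f ≡ 0 at y ∈ {8}; g ≡ 0 at y ∈ {8}; common: {8}.
Collecting: common zeros = {(10, 8)}, so the count is 1.
Comparison with the Bézout bound: 1 ≤ 1 = deg(f)·deg(g), as expected for curves with no common component (the bound is attained).


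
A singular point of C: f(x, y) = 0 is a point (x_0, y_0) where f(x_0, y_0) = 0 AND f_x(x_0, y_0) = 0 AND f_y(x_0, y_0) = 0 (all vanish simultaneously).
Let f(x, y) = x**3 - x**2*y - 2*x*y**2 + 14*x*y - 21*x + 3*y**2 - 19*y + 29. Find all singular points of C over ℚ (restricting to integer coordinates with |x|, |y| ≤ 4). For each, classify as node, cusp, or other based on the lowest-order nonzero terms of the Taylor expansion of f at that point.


Singular points: {(1, 3)}; classification: cusp.

Compute partial derivatives:
  f_x = 3*x**2 - 2*x*y - 2*y**2 + 14*y - 21.
  f_y = -x**2 - 4*x*y + 14*x + 6*y - 19.
Scan x_0 ∈ {−4, ..., 4}. For each x_0, f_y(x_0, y) is a polynomial in y; find its integer roots y ∈ {−4, ..., 4}, then test f_x and f at those candidates.
  x = -4: f_y(-4, y) = 22*y - 91; no integer root y with |y| ≤ 4.
  x = -3: f_y(-3, y) = 18*y - 70; no integer root y with |y| ≤ 4.
  x = -2: f_y(-2, y) = 14*y - 51; no integer root y with |y| ≤ 4.
  x = -1: f_y(-1, y) = 10*y - 34; no integer root y with |y| ≤ 4.
  x = 0: f_y(0, y) = 6*y - 19; no integer root y with |y| ≤ 4.
  x = 1: f_y(1, y) = 2*y - 6; vanishes at y ∈ {3}. (1, 3): f_x = 0, f = 0 — SINGULAR.
  x = 2: f_y(2, y) = 5 - 2*y; no integer root y with |y| ≤ 4.
  x = 3: f_y(3, y) = 14 - 6*y; no integer root y with |y| ≤ 4.
  x = 4: f_y(4, y) = 21 - 10*y; no integer root y with |y| ≤ 4.
Only singular point on the grid: (1, 3).
Classify: substitute x = 1 + u, y = 3 + v and expand: f = u**3 - u**2*v - 2*u*v**2 + v**2.
No constant or linear terms (consistent with a singular point). Quadratic part: v**2. Cubic part: u**3 - u**2*v - 2*u*v**2.
The quadratic part v**2 is a perfect square, so there is a single (double) tangent line v = 0, i.e. y = 3. Restricting the cubic part to that line (v = 0) leaves u**3 ≠ 0, so f is not divisible by v and the branch is v² ≈ -u**3 to lowest order — this is a cusp.
Classification: cusp.


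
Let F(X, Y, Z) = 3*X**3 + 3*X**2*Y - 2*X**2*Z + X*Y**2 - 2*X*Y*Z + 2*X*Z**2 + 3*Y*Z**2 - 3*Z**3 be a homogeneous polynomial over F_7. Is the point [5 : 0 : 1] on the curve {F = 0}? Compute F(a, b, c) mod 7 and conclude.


F(5,0,1) ≡ 3 (mod 7); P is NOT on the curve.

Evaluate F(5, 0, 1) term-by-term (mod 7).
  3*X**3 ↦ 3·125·1·1 = 375
  3*X**2*Y ↦ 3·25·0·1 = 0
  -2*X**2*Z ↦ -2·25·1·1 = -50
  X*Y**2 ↦ 1·5·0·1 = 0
  -2*X*Y*Z ↦ -2·5·0·1 = 0
  2*X*Z**2 ↦ 2·5·1·1 = 10
  3*Y*Z**2 ↦ 3·1·0·1 = 0
  -3*Z**3 ↦ -3·1·1·1 = -3
Sum: F(5, 0, 1) = (375) + (0) + (-50) + (0) + (0) + (10) + (0) + (-3) = 332.
Reducing mod 7: 332 ≡ 3 (mod 7).
Since F(a, b, c) ≡ 3 ≠ 0 (mod 7), P does NOT lie on the curve.


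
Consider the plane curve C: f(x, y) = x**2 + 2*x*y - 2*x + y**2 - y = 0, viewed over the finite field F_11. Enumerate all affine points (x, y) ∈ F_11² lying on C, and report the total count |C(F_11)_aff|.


Affine F_11-points: {(0, 0), (0, 1), (1, 3), (1, 7), (2, 0), (2, 8), (6, 3), (6, 8), (8, 9), (9, 7), (9, 9)}; count = 11.

For each of the 121 pairs (x, y) ∈ F_11², evaluate f(x, y) mod 11. Record the zeros.
  x = 0: [0↦0, 1↦0, 2↦2, 3↦6, 4↦1, 5↦9, 6↦8, 7↦9, 8↦1, 9↦6, 10↦2]  zeros at y ∈ {0, 1}
  x = 1: [0↦10, 1↦1, 2↦5, 3↦0, 4↦8, 5↦7, 6↦8, 7↦0, 8↦5, 9↦1, 10↦10]  zeros at y ∈ {3, 7}
  x = 2: [0↦0, 1↦4, 2↦10, 3↦7, 4↦6, 5↦7, 6↦10, 7↦4, 8↦0, 9↦9, 10↦9]  zeros at y ∈ {0, 8}
  x = 3: [0↦3, 1↦9, 2↦6, 3↦5, 4↦6, 5↦9, 6↦3, 7↦10, 8↦8, 9↦8, 10↦10]  zeros at y ∈ ∅
  x = 4: [0↦8, 1↦5, 2↦4, 3↦5, 4↦8, 5↦2, 6↦9, 7↦7, 8↦7, 9↦9, 10↦2]  zeros at y ∈ ∅
  x = 5: [0↦4, 1↦3, 2↦4, 3↦7, 4↦1, 5↦8, 6↦6, 7↦6, 8↦8, 9↦1, 10↦7]  zeros at y ∈ ∅
  x = 6: [0↦2, 1↦3, 2↦6, 3↦0, 4↦7, 5↦5, 6↦5, 7↦7, 8↦0, 9↦6, 10↦3]  zeros at y ∈ {3, 8}
  x = 7: [0↦2, 1↦5, 2↦10, 3↦6, 4↦4, 5↦4, 6↦6, 7↦10, 8↦5, 9↦2, 10↦1]  zeros at y ∈ ∅
  x = 8: [0↦4, 1↦9, 2↦5, 3↦3, 4↦3, 5↦5, 6↦9, 7↦4, 8↦1, 9↦0, 10↦1]  zeros at y ∈ {9}
  x = 9: [0↦8, 1↦4, 2↦2, 3↦2, 4↦4, 5↦8, 6↦3, 7↦0, 8↦10, 9↦0, 10↦3]  zeros at y ∈ {7, 9}
  x = 10: [0↦3, 1↦1, 2↦1, 3↦3, 4↦7, 5↦2, 6↦10, 7↦9, 8↦10, 9↦2, 10↦7]  zeros at y ∈ ∅
Collecting zeros: affine points = {(0, 0), (0, 1), (1, 3), (1, 7), (2, 0), (2, 8), (6, 3), (6, 8), (8, 9), (9, 7), (9, 9)}.
Total count |C(F_11)_aff| = 11.


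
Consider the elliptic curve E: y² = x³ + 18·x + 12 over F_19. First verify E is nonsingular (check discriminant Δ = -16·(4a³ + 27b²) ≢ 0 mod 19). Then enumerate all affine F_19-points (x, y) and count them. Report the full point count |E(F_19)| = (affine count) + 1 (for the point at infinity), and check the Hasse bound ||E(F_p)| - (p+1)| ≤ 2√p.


Affine points = {(3, 6), (3, 13), (7, 5), (7, 14), (13, 7), (13, 12), (14, 5), (14, 14), (15, 3), (15, 16), (16, 8), (16, 11), (17, 5), (17, 14)}; affine count = 14; |E(F_19)| = 15.

Discriminant check: Δ ∝ 4a³ + 27b² = 4·18³ + 27·12² = 4·5832 + 27·144 ≡ 8 (mod 19). Nonzero ⇒ E is nonsingular.
For each x ∈ F_19, compute rhs = x³ + 18·x + 12 mod 19, then count y ∈ F_19 with y² ≡ rhs.
  x = 0: rhs = 12, matching y values: none (0 points).
  x = 1: rhs = 12, matching y values: none (0 points).
  x = 2: rhs = 18, matching y values: none (0 points).
  x = 3: rhs = 17, matching y values: 6, 13 (2 points).
  x = 4: rhs = 15, matching y values: none (0 points).
  x = 5: rhs = 18, matching y values: none (0 points).
  x = 6: rhs = 13, matching y values: none (0 points).
  x = 7: rhs = 6, matching y values: 5, 14 (2 points).
  x = 8: rhs = 3, matching y values: none (0 points).
  x = 9: rhs = 10, matching y values: none (0 points).
  x = 10: rhs = 14, matching y values: none (0 points).
  x = 11: rhs = 2, matching y values: none (0 points).
  x = 12: rhs = 18, matching y values: none (0 points).
  x = 13: rhs = 11, matching y values: 7, 12 (2 points).
  x = 14: rhs = 6, matching y values: 5, 14 (2 points).
  x = 15: rhs = 9, matching y values: 3, 16 (2 points).
  x = 16: rhs = 7, matching y values: 8, 11 (2 points).
  x = 17: rhs = 6, matching y values: 5, 14 (2 points).
  x = 18: rhs = 12, matching y values: none (0 points).
Total affine count: 14.
Full point count |E(F_19)| = 14 + 1 = 15.
Hasse bound: |15 − (19+1)| = |-5| = 5 ≤ 2√19 ≈ 8.7178 ✓.


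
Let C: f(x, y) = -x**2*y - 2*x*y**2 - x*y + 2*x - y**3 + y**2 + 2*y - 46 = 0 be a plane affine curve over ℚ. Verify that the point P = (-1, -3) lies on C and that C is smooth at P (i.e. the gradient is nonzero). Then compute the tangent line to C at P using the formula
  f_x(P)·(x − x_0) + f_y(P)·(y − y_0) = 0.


Tangent line at P: -19*x - 43*y - 148 = 0.

Step 1: f(-1, -3) = 0, so P lies on C.
Step 2: partial derivatives
  f_x(x, y) = -2*x*y - 2*y**2 - y + 2, f_y(x, y) = -x**2 - 4*x*y - x - 3*y**2 + 2*y + 2.
  f_x(P) = -19, f_y(P) = -43 (gradient nonzero, so P is smooth).
Step 3: tangent line at P: -19·(x − -1) + -43·(y − -3) = 0.
Expanding: -19*x - 43*y - 148 = 0.


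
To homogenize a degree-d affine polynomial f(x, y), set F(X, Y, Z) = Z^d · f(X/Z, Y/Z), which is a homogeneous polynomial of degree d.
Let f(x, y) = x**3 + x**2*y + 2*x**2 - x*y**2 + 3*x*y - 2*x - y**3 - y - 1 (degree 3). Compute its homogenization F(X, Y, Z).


F(X, Y, Z) = X**3 + X**2*Y + 2*X**2*Z - X*Y**2 + 3*X*Y*Z - 2*X*Z**2 - Y**3 - Y*Z**2 - Z**3

deg(f) = 3.
Substitute x = X/Z, y = Y/Z into f, then multiply by Z^3.
  monomial 1·x^3·y^0 ↦ 1·X^3·Y^0·Z^0.
  monomial 1·x^2·y^1 ↦ 1·X^2·Y^1·Z^0.
  monomial 2·x^2·y^0 ↦ 2·X^2·Y^0·Z^1.
  monomial -1·x^1·y^2 ↦ -1·X^1·Y^2·Z^0.
  monomial 3·x^1·y^1 ↦ 3·X^1·Y^1·Z^1.
  monomial -2·x^1·y^0 ↦ -2·X^1·Y^0·Z^2.
  monomial -1·x^0·y^3 ↦ -1·X^0·Y^3·Z^0.
  monomial -1·x^0·y^1 ↦ -1·X^0·Y^1·Z^2.
  monomial -1·x^0·y^0 ↦ -1·X^0·Y^0·Z^3.
Collecting: F(X, Y, Z) = X**3 + X**2*Y + 2*X**2*Z - X*Y**2 + 3*X*Y*Z - 2*X*Z**2 - Y**3 - Y*Z**2 - Z**3.


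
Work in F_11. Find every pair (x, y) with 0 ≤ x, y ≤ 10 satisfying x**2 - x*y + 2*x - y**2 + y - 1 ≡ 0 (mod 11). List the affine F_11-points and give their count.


Affine F_11-points: {(3, 1), (3, 8), (5, 2), (5, 5), (6, 2), (6, 4), (7, 1), (7, 4), (9, 5), (9, 9)}; count = 10.

For each of the 121 pairs (x, y) ∈ F_11², evaluate f(x, y) mod 11. Record the zeros.
  x = 0: [0↦10, 1↦10, 2↦8, 3↦4, 4↦9, 5↦1, 6↦2, 7↦1, 8↦9, 9↦4, 10↦8]  zeros at y ∈ ∅
  x = 1: [0↦2, 1↦1, 2↦9, 3↦4, 4↦8, 5↦10, 6↦10, 7↦8, 8↦4, 9↦9, 10↦1]  zeros at y ∈ ∅
  x = 2: [0↦7, 1↦5, 2↦1, 3↦6, 4↦9, 5↦10, 6↦9, 7↦6, 8↦1, 9↦5, 10↦7]  zeros at y ∈ ∅
  x = 3: [0↦3, 1↦0, 2↦6, 3↦10, 4↦1, 5↦1, 6↦10, 7↦6, 8↦0, 9↦3, 10↦4]  zeros at y ∈ {1, 8}
  x = 4: [0↦1, 1↦8, 2↦2, 3↦5, 4↦6, 5↦5, 6↦2, 7↦8, 8↦1, 9↦3, 10↦3]  zeros at y ∈ ∅
  x = 5: [0↦1, 1↦7, 2↦0, 3↦2, 4↦2, 5↦0, 6↦7, 7↦1, 8↦4, 9↦5, 10↦4]  zeros at y ∈ {2, 5}
  x = 6: [0↦3, 1↦8, 2↦0, 3↦1, 4↦0, 5↦8, 6↦3, 7↦7, 8↦9, 9↦9, 10↦7]  zeros at y ∈ {2, 4}
  x = 7: [0↦7, 1↦0, 2↦2, 3↦2, 4↦0, 5↦7, 6↦1, 7↦4, 8↦5, 9↦4, 10↦1]  zeros at y ∈ {1, 4}
  x = 8: [0↦2, 1↦5, 2↦6, 3↦5, 4↦2, 5↦8, 6↦1, 7↦3, 8↦3, 9↦1, 10↦8]  zeros at y ∈ ∅
  x = 9: [0↦10, 1↦1, 2↦1, 3↦10, 4↦6, 5↦0, 6↦3, 7↦4, 8↦3, 9↦0, 10↦6]  zeros at y ∈ {5, 9}
  x = 10: [0↦9, 1↦10, 2↦9, 3↦6, 4↦1, 5↦5, 6↦7, 7↦7, 8↦5, 9↦1, 10↦6]  zeros at y ∈ ∅
Collecting zeros: affine points = {(3, 1), (3, 8), (5, 2), (5, 5), (6, 2), (6, 4), (7, 1), (7, 4), (9, 5), (9, 9)}.
Total count |C(F_11)_aff| = 10.


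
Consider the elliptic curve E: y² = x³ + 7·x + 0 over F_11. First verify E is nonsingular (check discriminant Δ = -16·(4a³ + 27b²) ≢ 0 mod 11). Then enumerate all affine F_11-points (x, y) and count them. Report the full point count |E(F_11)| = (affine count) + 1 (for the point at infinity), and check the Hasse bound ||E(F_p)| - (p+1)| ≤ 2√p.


Affine points = {(0, 0), (2, 0), (3, 2), (3, 9), (4, 2), (4, 9), (6, 4), (6, 7), (9, 0), (10, 5), (10, 6)}; affine count = 11; |E(F_11)| = 12.

Discriminant check: Δ ∝ 4a³ + 27b² = 4·7³ + 27·0² = 4·343 + 27·0 ≡ 8 (mod 11). Nonzero ⇒ E is nonsingular.
For each x ∈ F_11, compute rhs = x³ + 7·x + 0 mod 11, then count y ∈ F_11 with y² ≡ rhs.
  x = 0: rhs = 0, matching y values: 0 (1 points).
  x = 1: rhs = 8, matching y values: none (0 points).
  x = 2: rhs = 0, matching y values: 0 (1 points).
  x = 3: rhs = 4, matching y values: 2, 9 (2 points).
  x = 4: rhs = 4, matching y values: 2, 9 (2 points).
  x = 5: rhs = 6, matching y values: none (0 points).
  x = 6: rhs = 5, matching y values: 4, 7 (2 points).
  x = 7: rhs = 7, matching y values: none (0 points).
  x = 8: rhs = 7, matching y values: none (0 points).
  x = 9: rhs = 0, matching y values: 0 (1 points).
  x = 10: rhs = 3, matching y values: 5, 6 (2 points).
Total affine count: 11.
Full point count |E(F_11)| = 11 + 1 = 12.
Hasse bound: |12 − (11+1)| = |0| = 0 ≤ 2√11 ≈ 6.6332 ✓.


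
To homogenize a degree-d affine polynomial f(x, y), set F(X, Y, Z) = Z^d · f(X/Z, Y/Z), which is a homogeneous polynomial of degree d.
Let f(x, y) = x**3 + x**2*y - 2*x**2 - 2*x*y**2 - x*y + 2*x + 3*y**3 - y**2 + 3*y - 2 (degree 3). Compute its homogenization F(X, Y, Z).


F(X, Y, Z) = X**3 + X**2*Y - 2*X**2*Z - 2*X*Y**2 - X*Y*Z + 2*X*Z**2 + 3*Y**3 - Y**2*Z + 3*Y*Z**2 - 2*Z**3

deg(f) = 3.
Substitute x = X/Z, y = Y/Z into f, then multiply by Z^3.
  monomial 1·x^3·y^0 ↦ 1·X^3·Y^0·Z^0.
  monomial 1·x^2·y^1 ↦ 1·X^2·Y^1·Z^0.
  monomial -2·x^2·y^0 ↦ -2·X^2·Y^0·Z^1.
  monomial -2·x^1·y^2 ↦ -2·X^1·Y^2·Z^0.
  monomial -1·x^1·y^1 ↦ -1·X^1·Y^1·Z^1.
  monomial 2·x^1·y^0 ↦ 2·X^1·Y^0·Z^2.
  monomial 3·x^0·y^3 ↦ 3·X^0·Y^3·Z^0.
  monomial -1·x^0·y^2 ↦ -1·X^0·Y^2·Z^1.
  monomial 3·x^0·y^1 ↦ 3·X^0·Y^1·Z^2.
  monomial -2·x^0·y^0 ↦ -2·X^0·Y^0·Z^3.
Collecting: F(X, Y, Z) = X**3 + X**2*Y - 2*X**2*Z - 2*X*Y**2 - X*Y*Z + 2*X*Z**2 + 3*Y**3 - Y**2*Z + 3*Y*Z**2 - 2*Z**3.


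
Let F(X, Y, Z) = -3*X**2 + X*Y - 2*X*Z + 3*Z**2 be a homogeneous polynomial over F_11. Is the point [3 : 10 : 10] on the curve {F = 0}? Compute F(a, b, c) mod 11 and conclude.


F(3,10,10) ≡ 1 (mod 11); P is NOT on the curve.

Evaluate F(3, 10, 10) term-by-term (mod 11).
  -3*X**2 ↦ -3·9·1·1 = -27
  X*Y ↦ 1·3·10·1 = 30
  -2*X*Z ↦ -2·3·1·10 = -60
  3*Z**2 ↦ 3·1·1·100 = 300
Sum: F(3, 10, 10) = (-27) + (30) + (-60) + (300) = 243.
Reducing mod 11: 243 ≡ 1 (mod 11).
Since F(a, b, c) ≡ 1 ≠ 0 (mod 11), P does NOT lie on the curve.


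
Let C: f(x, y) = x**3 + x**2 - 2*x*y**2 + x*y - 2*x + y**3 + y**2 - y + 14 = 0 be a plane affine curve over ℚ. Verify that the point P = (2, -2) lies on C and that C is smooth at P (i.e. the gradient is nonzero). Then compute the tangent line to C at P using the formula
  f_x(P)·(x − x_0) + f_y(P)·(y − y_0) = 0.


Tangent line at P: 4*x + 25*y + 42 = 0.

Step 1: f(2, -2) = 0, so P lies on C.
Step 2: partial derivatives
  f_x(x, y) = 3*x**2 + 2*x - 2*y**2 + y - 2, f_y(x, y) = -4*x*y + x + 3*y**2 + 2*y - 1.
  f_x(P) = 4, f_y(P) = 25 (gradient nonzero, so P is smooth).
Step 3: tangent line at P: 4·(x − 2) + 25·(y − -2) = 0.
Expanding: 4*x + 25*y + 42 = 0.


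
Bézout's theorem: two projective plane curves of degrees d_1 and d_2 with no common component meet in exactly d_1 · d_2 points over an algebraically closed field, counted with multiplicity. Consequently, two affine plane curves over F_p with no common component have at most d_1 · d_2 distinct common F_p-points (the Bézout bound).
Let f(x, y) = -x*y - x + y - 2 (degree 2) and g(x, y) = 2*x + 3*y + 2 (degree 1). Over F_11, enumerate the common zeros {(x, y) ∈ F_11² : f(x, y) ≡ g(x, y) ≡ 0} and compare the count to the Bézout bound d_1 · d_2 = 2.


Common zeros: ∅; count = 0; Bézout bound = 2.

deg(f) = 2, deg(g) = 1, so Bézout bound = 2.
Scan x ∈ F_11. For each x, list the y ∈ F_11 with f(x, y) ≡ 0 and those with g(x, y) ≡ 0 (mod 11); the common zeros in that column are the intersection.
  x = 0: f ≡ 0 at y ∈ {2}; g ≡ 0 at y ∈ {3}; common: ∅.
  x = 1: f ≡ 0 at y ∈ ∅; g ≡ 0 at y ∈ {6}; common: ∅.
  x = 2: f ≡ 0 at y ∈ {7}; g ≡ 0 at y ∈ {9}; common: ∅.
  x = 3: f ≡ 0 at y ∈ {3}; g ≡ 0 at y ∈ {1}; common: ∅.
  x = 4: f ≡ 0 at y ∈ {9}; g ≡ 0 at y ∈ {4}; common: ∅.
  x = 5: f ≡ 0 at y ∈ {1}; g ≡ 0 at y ∈ {7}; common: ∅.
  x = 6: f ≡ 0 at y ∈ {5}; g ≡ 0 at y ∈ {10}; common: ∅.
  x = 7: f ≡ 0 at y ∈ {4}; g ≡ 0 at y ∈ {2}; common: ∅.
  x = 8: f ≡ 0 at y ∈ {8}; g ≡ 0 at y ∈ {5}; common: ∅.
  x = 9: f ≡ 0 at y ∈ {0}; g ≡ 0 at y ∈ {8}; common: ∅.
  x = 10: f ≡ 0 at y ∈ {6}; g ≡ 0 at y ∈ {0}; common: ∅.
Collecting: common zeros = ∅, so the count is 0.
Comparison with the Bézout bound: 0 ≤ 2 = deg(f)·deg(g), as expected for curves with no common component (the affine F_11-count falls short of the bound because intersections may lie at infinity, over extension fields, or carry multiplicity).


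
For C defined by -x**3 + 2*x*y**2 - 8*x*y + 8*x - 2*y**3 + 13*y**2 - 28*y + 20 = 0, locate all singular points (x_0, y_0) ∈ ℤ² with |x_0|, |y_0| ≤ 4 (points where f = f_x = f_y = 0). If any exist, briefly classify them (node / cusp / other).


Singular points: {(0, 2)}; classification: cusp.

Compute partial derivatives:
  f_x = -3*x**2 + 2*y**2 - 8*y + 8.
  f_y = 4*x*y - 8*x - 6*y**2 + 26*y - 28.
Scan x_0 ∈ {−4, ..., 4}. For each x_0, f_y(x_0, y) is a polynomial in y; find its integer roots y ∈ {−4, ..., 4}, then test f_x and f at those candidates.
  x = -4: f_y(-4, y) = -6*y**2 + 10*y + 4; vanishes at y ∈ {2}. (-4, 2): f_x = -48 ≠ 0.
  x = -3: f_y(-3, y) = -6*y**2 + 14*y - 4; vanishes at y ∈ {2}. (-3, 2): f_x = -27 ≠ 0.
  x = -2: f_y(-2, y) = -6*y**2 + 18*y - 12; vanishes at y ∈ {1, 2}. (-2, 1): f_x = -10 ≠ 0; (-2, 2): f_x = -12 ≠ 0.
  x = -1: f_y(-1, y) = -6*y**2 + 22*y - 20; vanishes at y ∈ {2}. (-1, 2): f_x = -3 ≠ 0.
  x = 0: f_y(0, y) = -6*y**2 + 26*y - 28; vanishes at y ∈ {2}. (0, 2): f_x = 0, f = 0 — SINGULAR.
  x = 1: f_y(1, y) = -6*y**2 + 30*y - 36; vanishes at y ∈ {2, 3}. (1, 2): f_x = -3 ≠ 0; (1, 3): f_x = -1 ≠ 0.
  x = 2: f_y(2, y) = -6*y**2 + 34*y - 44; vanishes at y ∈ {2}. (2, 2): f_x = -12 ≠ 0.
  x = 3: f_y(3, y) = -6*y**2 + 38*y - 52; vanishes at y ∈ {2}. (3, 2): f_x = -27 ≠ 0.
  x = 4: f_y(4, y) = -6*y**2 + 42*y - 60; vanishes at y ∈ {2}. (4, 2): f_x = -48 ≠ 0.
Only singular point on the grid: (0, 2).
Classify: substitute x = 0 + u, y = 2 + v and expand: f = -u**3 + 2*u*v**2 - 2*v**3 + v**2.
No constant or linear terms (consistent with a singular point). Quadratic part: v**2. Cubic part: -u**3 + 2*u*v**2 - 2*v**3.
The quadratic part v**2 is a perfect square, so there is a single (double) tangent line v = 0, i.e. y = 2. Restricting the cubic part to that line (v = 0) leaves -u**3 ≠ 0, so f is not divisible by v and the branch is v² ≈ u**3 to lowest order — this is a cusp.
Classification: cusp.


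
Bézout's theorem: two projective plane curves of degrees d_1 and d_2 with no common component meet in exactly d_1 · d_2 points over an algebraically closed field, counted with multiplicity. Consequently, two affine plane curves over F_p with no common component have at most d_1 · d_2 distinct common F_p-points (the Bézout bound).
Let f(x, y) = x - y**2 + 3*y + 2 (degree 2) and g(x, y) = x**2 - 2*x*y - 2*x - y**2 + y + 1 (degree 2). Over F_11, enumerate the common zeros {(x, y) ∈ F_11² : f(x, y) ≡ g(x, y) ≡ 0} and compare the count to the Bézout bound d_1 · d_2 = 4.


Common zeros: {(7, 1)}; count = 1; Bézout bound = 4.

deg(f) = 2, deg(g) = 2, so Bézout bound = 4.
Scan x ∈ F_11. For each x, list the y ∈ F_11 with f(x, y) ≡ 0 and those with g(x, y) ≡ 0 (mod 11); the common zeros in that column are the intersection.
  x = 0: f ≡ 0 at y ∈ ∅; g ≡ 0 at y ∈ {4, 8}; common: ∅.
  x = 1: f ≡ 0 at y ∈ ∅; g ≡ 0 at y ∈ {0, 10}; common: ∅.
  x = 2: f ≡ 0 at y ∈ {4, 10}; g ≡ 0 at y ∈ ∅; common: ∅.
  x = 3: f ≡ 0 at y ∈ ∅; g ≡ 0 at y ∈ ∅; common: ∅.
  x = 4: f ≡ 0 at y ∈ {7}; g ≡ 0 at y ∈ ∅; common: ∅.
  x = 5: f ≡ 0 at y ∈ {6, 8}; g ≡ 0 at y ∈ ∅; common: ∅.
  x = 6: f ≡ 0 at y ∈ ∅; g ≡ 0 at y ∈ {5, 6}; common: ∅.
  x = 7: f ≡ 0 at y ∈ {1, 2}; g ≡ 0 at y ∈ {1, 8}; common: {1}.
  x = 8: f ≡ 0 at y ∈ {5, 9}; g ≡ 0 at y ∈ {1, 6}; common: ∅.
  x = 9: f ≡ 0 at y ∈ {0, 3}; g ≡ 0 at y ∈ ∅; common: ∅.
  x = 10: f ≡ 0 at y ∈ ∅; g ≡ 0 at y ∈ {4, 10}; common: ∅.
Collecting: common zeros = {(7, 1)}, so the count is 1.
Comparison with the Bézout bound: 1 ≤ 4 = deg(f)·deg(g), as expected for curves with no common component (the affine F_11-count falls short of the bound because intersections may lie at infinity, over extension fields, or carry multiplicity).
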